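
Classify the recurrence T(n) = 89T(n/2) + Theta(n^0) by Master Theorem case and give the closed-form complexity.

Master Theorem for T(n) = 89T(n/2) + O(n^0):

a = 89, b = 2, c = 0
log_b(a) = log_2(89) = 6.4757

Case 1: c = 0 < log_2(89) = 6.4757
T(n) = O(n^(log_2 89))

For T(n) = 89T(n/2) + O(n^0): log_2(89) = 6.4757. This is Case 1 of the Master Theorem (c < log_b(a), work dominated by leaves), giving O(n^(log_2 89)).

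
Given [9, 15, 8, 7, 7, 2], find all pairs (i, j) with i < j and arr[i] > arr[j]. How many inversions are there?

Finding inversions in [9, 15, 8, 7, 7, 2]:

(0, 2): arr[0]=9 > arr[2]=8
(0, 3): arr[0]=9 > arr[3]=7
(0, 4): arr[0]=9 > arr[4]=7
(0, 5): arr[0]=9 > arr[5]=2
(1, 2): arr[1]=15 > arr[2]=8
(1, 3): arr[1]=15 > arr[3]=7
(1, 4): arr[1]=15 > arr[4]=7
(1, 5): arr[1]=15 > arr[5]=2
(2, 3): arr[2]=8 > arr[3]=7
(2, 4): arr[2]=8 > arr[4]=7
(2, 5): arr[2]=8 > arr[5]=2
(3, 5): arr[3]=7 > arr[5]=2
(4, 5): arr[4]=7 > arr[5]=2

Total inversions: 13

The array has 13 inversion(s): (0,2), (0,3), (0,4), (0,5), (1,2), (1,3), (1,4), (1,5), (2,3), (2,4), (2,5), (3,5), (4,5). Each pair (i,j) satisfies i < j and arr[i] > arr[j].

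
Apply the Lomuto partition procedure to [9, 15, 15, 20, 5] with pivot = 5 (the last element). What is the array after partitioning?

Lomuto partition with pivot = 5:

Initial array: [9, 15, 15, 20, 5]

arr[0]=9 > 5: no swap
arr[1]=15 > 5: no swap
arr[2]=15 > 5: no swap
arr[3]=20 > 5: no swap

Place pivot at position 0: [5, 15, 15, 20, 9]
Pivot position: 0

After partitioning with pivot 5, the array becomes [5, 15, 15, 20, 9]. The pivot is placed at index 0. All elements to the left of the pivot are <= 5, and all elements to the right are > 5.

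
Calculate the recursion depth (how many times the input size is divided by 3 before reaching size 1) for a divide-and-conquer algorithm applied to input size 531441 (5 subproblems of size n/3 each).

For divide and conquer with division factor 3:

Problem sizes at each level:
Level 0: 531441
Level 1: 177147
Level 2: 59049
Level 3: 19683
Level 4: 6561
Level 5: 2187
Level 6: 729
Level 7: 243
Level 8: 81
Level 9: 27
Level 10: 9
Level 11: 3
Level 12: 1

The root is level 0 and the size-1 base case is level 12 (the tree spans levels 0 through 12, i.e. 13 levels counting the root), so the depth is the number of divisions: log_3(531441) = 12

The recursion tree depth is log_3(531441) = 12. At each level, the problem size is divided by 3, so it takes 12 divisions to reduce to a base case of size 1. The algorithm makes 5 recursive calls at each level.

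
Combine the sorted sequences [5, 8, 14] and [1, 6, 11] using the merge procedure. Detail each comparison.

Merging process:

Compare 5 vs 1: take 1 from right. Merged: [1]
Compare 5 vs 6: take 5 from left. Merged: [1, 5]
Compare 8 vs 6: take 6 from right. Merged: [1, 5, 6]
Compare 8 vs 11: take 8 from left. Merged: [1, 5, 6, 8]
Compare 14 vs 11: take 11 from right. Merged: [1, 5, 6, 8, 11]
Append remaining from left: [14]. Merged: [1, 5, 6, 8, 11, 14]

Final merged array: [1, 5, 6, 8, 11, 14]
Total comparisons: 5

The merged array is [1, 5, 6, 8, 11, 14], requiring 5 comparisons. The merge step runs in O(n) time where n is the total number of elements.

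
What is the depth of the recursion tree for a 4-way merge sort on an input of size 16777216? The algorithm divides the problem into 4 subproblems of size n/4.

For divide and conquer with division factor 4:

Problem sizes at each level:
Level 0: 16777216
Level 1: 4194304
Level 2: 1048576
Level 3: 262144
Level 4: 65536
Level 5: 16384
Level 6: 4096
Level 7: 1024
Level 8: 256
Level 9: 64
Level 10: 16
Level 11: 4
Level 12: 1

The root is level 0 and the size-1 base case is level 12 (the tree spans levels 0 through 12, i.e. 13 levels counting the root), so the depth is the number of divisions: log_4(16777216) = 12

The recursion tree depth is log_4(16777216) = 12. At each level, the problem size is divided by 4, so it takes 12 divisions to reduce to a base case of size 1. The algorithm makes 4 recursive calls at each level.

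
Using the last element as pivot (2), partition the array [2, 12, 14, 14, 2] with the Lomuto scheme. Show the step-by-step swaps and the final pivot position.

Lomuto partition with pivot = 2:

Initial array: [2, 12, 14, 14, 2]

arr[0]=2 <= 2: swap with position 0, array becomes [2, 12, 14, 14, 2]
arr[1]=12 > 2: no swap
arr[2]=14 > 2: no swap
arr[3]=14 > 2: no swap

Place pivot at position 1: [2, 2, 14, 14, 12]
Pivot position: 1

After partitioning with pivot 2, the array becomes [2, 2, 14, 14, 12]. The pivot is placed at index 1. All elements to the left of the pivot are <= 2, and all elements to the right are > 2.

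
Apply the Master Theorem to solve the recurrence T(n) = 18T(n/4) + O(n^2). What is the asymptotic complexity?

Master Theorem for T(n) = 18T(n/4) + O(n^2):

a = 18, b = 4, c = 2
log_b(a) = log_4(18) = 2.0850

Case 1: c = 2 < log_4(18) = 2.0850
T(n) = O(n^(log_4 18))

For T(n) = 18T(n/4) + O(n^2): log_4(18) = 2.0850. This is Case 1 of the Master Theorem (c < log_b(a), work dominated by leaves), giving O(n^(log_4 18)).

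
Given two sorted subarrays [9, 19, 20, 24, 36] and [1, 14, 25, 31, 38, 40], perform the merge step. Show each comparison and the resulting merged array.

Merging process:

Compare 9 vs 1: take 1 from right. Merged: [1]
Compare 9 vs 14: take 9 from left. Merged: [1, 9]
Compare 19 vs 14: take 14 from right. Merged: [1, 9, 14]
Compare 19 vs 25: take 19 from left. Merged: [1, 9, 14, 19]
Compare 20 vs 25: take 20 from left. Merged: [1, 9, 14, 19, 20]
Compare 24 vs 25: take 24 from left. Merged: [1, 9, 14, 19, 20, 24]
Compare 36 vs 25: take 25 from right. Merged: [1, 9, 14, 19, 20, 24, 25]
Compare 36 vs 31: take 31 from right. Merged: [1, 9, 14, 19, 20, 24, 25, 31]
Compare 36 vs 38: take 36 from left. Merged: [1, 9, 14, 19, 20, 24, 25, 31, 36]
Append remaining from right: [38, 40]. Merged: [1, 9, 14, 19, 20, 24, 25, 31, 36, 38, 40]

Final merged array: [1, 9, 14, 19, 20, 24, 25, 31, 36, 38, 40]
Total comparisons: 9

The merged array is [1, 9, 14, 19, 20, 24, 25, 31, 36, 38, 40], requiring 9 comparisons. The merge step runs in O(n) time where n is the total number of elements.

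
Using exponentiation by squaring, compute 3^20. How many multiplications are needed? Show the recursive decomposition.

Computing 3^20 by squaring (build up from 3^1; each line after the first costs one multiplication):

3^1 = 3
3^2 = (3^1)^2 = 3^2 = 9
3^4 = (3^2)^2 = 9^2 = 81
3^5 = 3 * 3^4 = 3 * 81 = 243
3^10 = (3^5)^2 = 243^2 = 59049
3^20 = (3^10)^2 = 59049^2 = 3486784401

Result: 3486784401
Multiplications needed: 5 (5 lines after 3^1)

3^20 = 3486784401. Using exponentiation by squaring, this requires 5 multiplications. The key idea: if the exponent is even, square the half-power; if odd, multiply by the base once.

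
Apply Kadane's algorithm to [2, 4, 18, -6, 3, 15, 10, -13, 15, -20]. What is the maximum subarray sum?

Using Kadane's algorithm on [2, 4, 18, -6, 3, 15, 10, -13, 15, -20]:

Scanning through the array:
Position 1 (value 4): max_ending_here = 6, max_so_far = 6
Position 2 (value 18): max_ending_here = 24, max_so_far = 24
Position 3 (value -6): max_ending_here = 18, max_so_far = 24
Position 4 (value 3): max_ending_here = 21, max_so_far = 24
Position 5 (value 15): max_ending_here = 36, max_so_far = 36
Position 6 (value 10): max_ending_here = 46, max_so_far = 46
Position 7 (value -13): max_ending_here = 33, max_so_far = 46
Position 8 (value 15): max_ending_here = 48, max_so_far = 48
Position 9 (value -20): max_ending_here = 28, max_so_far = 48

Maximum subarray: [2, 4, 18, -6, 3, 15, 10, -13, 15]
Maximum sum: 48

The maximum subarray is [2, 4, 18, -6, 3, 15, 10, -13, 15] with sum 48. This subarray runs from index 0 to index 8.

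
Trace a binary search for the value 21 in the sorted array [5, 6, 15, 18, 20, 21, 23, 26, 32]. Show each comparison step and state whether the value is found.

Binary search for 21 in [5, 6, 15, 18, 20, 21, 23, 26, 32]:

lo=0, hi=8, mid=4, arr[mid]=20 -> 20 < 21, search right half
lo=5, hi=8, mid=6, arr[mid]=23 -> 23 > 21, search left half
lo=5, hi=5, mid=5, arr[mid]=21 -> Found target at index 5!

Binary search finds 21 at index 5 after 3 comparisons. The search repeatedly halves the search space by comparing with the middle element.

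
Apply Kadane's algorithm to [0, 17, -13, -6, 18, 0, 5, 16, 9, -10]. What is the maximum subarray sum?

Using Kadane's algorithm on [0, 17, -13, -6, 18, 0, 5, 16, 9, -10]:

Scanning through the array:
Position 1 (value 17): max_ending_here = 17, max_so_far = 17
Position 2 (value -13): max_ending_here = 4, max_so_far = 17
Position 3 (value -6): max_ending_here = -2, max_so_far = 17
Position 4 (value 18): max_ending_here = 18, max_so_far = 18
Position 5 (value 0): max_ending_here = 18, max_so_far = 18
Position 6 (value 5): max_ending_here = 23, max_so_far = 23
Position 7 (value 16): max_ending_here = 39, max_so_far = 39
Position 8 (value 9): max_ending_here = 48, max_so_far = 48
Position 9 (value -10): max_ending_here = 38, max_so_far = 48

Maximum subarray: [18, 0, 5, 16, 9]
Maximum sum: 48

The maximum subarray is [18, 0, 5, 16, 9] with sum 48. This subarray runs from index 4 to index 8.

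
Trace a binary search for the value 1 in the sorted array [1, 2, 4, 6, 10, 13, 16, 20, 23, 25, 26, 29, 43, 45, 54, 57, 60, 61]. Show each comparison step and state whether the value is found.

Binary search for 1 in [1, 2, 4, 6, 10, 13, 16, 20, 23, 25, 26, 29, 43, 45, 54, 57, 60, 61]:

lo=0, hi=17, mid=8, arr[mid]=23 -> 23 > 1, search left half
lo=0, hi=7, mid=3, arr[mid]=6 -> 6 > 1, search left half
lo=0, hi=2, mid=1, arr[mid]=2 -> 2 > 1, search left half
lo=0, hi=0, mid=0, arr[mid]=1 -> Found target at index 0!

Binary search finds 1 at index 0 after 4 comparisons. The search repeatedly halves the search space by comparing with the middle element.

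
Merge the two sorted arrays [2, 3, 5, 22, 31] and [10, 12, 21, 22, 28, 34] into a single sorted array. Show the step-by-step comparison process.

Merging process:

Compare 2 vs 10: take 2 from left. Merged: [2]
Compare 3 vs 10: take 3 from left. Merged: [2, 3]
Compare 5 vs 10: take 5 from left. Merged: [2, 3, 5]
Compare 22 vs 10: take 10 from right. Merged: [2, 3, 5, 10]
Compare 22 vs 12: take 12 from right. Merged: [2, 3, 5, 10, 12]
Compare 22 vs 21: take 21 from right. Merged: [2, 3, 5, 10, 12, 21]
Compare 22 vs 22: take 22 from left. Merged: [2, 3, 5, 10, 12, 21, 22]
Compare 31 vs 22: take 22 from right. Merged: [2, 3, 5, 10, 12, 21, 22, 22]
Compare 31 vs 28: take 28 from right. Merged: [2, 3, 5, 10, 12, 21, 22, 22, 28]
Compare 31 vs 34: take 31 from left. Merged: [2, 3, 5, 10, 12, 21, 22, 22, 28, 31]
Append remaining from right: [34]. Merged: [2, 3, 5, 10, 12, 21, 22, 22, 28, 31, 34]

Final merged array: [2, 3, 5, 10, 12, 21, 22, 22, 28, 31, 34]
Total comparisons: 10

The merged array is [2, 3, 5, 10, 12, 21, 22, 22, 28, 31, 34], requiring 10 comparisons. The merge step runs in O(n) time where n is the total number of elements.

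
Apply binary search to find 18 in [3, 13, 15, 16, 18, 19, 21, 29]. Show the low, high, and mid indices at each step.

Binary search for 18 in [3, 13, 15, 16, 18, 19, 21, 29]:

lo=0, hi=7, mid=3, arr[mid]=16 -> 16 < 18, search right half
lo=4, hi=7, mid=5, arr[mid]=19 -> 19 > 18, search left half
lo=4, hi=4, mid=4, arr[mid]=18 -> Found target at index 4!

Binary search finds 18 at index 4 after 3 comparisons. The search repeatedly halves the search space by comparing with the middle element.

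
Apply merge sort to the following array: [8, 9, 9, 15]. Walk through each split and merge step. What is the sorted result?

Merge sort trace:

Split: [8, 9, 9, 15] -> [8, 9] and [9, 15]
  Split: [8, 9] -> [8] and [9]
  Merge: [8] + [9] -> [8, 9]
  Split: [9, 15] -> [9] and [15]
  Merge: [9] + [15] -> [9, 15]
Merge: [8, 9] + [9, 15] -> [8, 9, 9, 15]

Final sorted array: [8, 9, 9, 15]

The merge sort proceeds by recursively splitting the array and merging sorted halves.
After all merges, the sorted array is [8, 9, 9, 15].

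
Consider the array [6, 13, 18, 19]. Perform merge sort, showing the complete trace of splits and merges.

Merge sort trace:

Split: [6, 13, 18, 19] -> [6, 13] and [18, 19]
  Split: [6, 13] -> [6] and [13]
  Merge: [6] + [13] -> [6, 13]
  Split: [18, 19] -> [18] and [19]
  Merge: [18] + [19] -> [18, 19]
Merge: [6, 13] + [18, 19] -> [6, 13, 18, 19]

Final sorted array: [6, 13, 18, 19]

The merge sort proceeds by recursively splitting the array and merging sorted halves.
After all merges, the sorted array is [6, 13, 18, 19].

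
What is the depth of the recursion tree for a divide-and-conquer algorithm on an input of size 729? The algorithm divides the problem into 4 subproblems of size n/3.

For divide and conquer with division factor 3:

Problem sizes at each level:
Level 0: 729
Level 1: 243
Level 2: 81
Level 3: 27
Level 4: 9
Level 5: 3
Level 6: 1

The root is level 0 and the size-1 base case is level 6 (the tree spans levels 0 through 6, i.e. 7 levels counting the root), so the depth is the number of divisions: log_3(729) = 6

The recursion tree depth is log_3(729) = 6. At each level, the problem size is divided by 3, so it takes 6 divisions to reduce to a base case of size 1. The algorithm makes 4 recursive calls at each level.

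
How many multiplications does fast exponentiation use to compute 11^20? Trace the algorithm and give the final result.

Computing 11^20 by squaring (build up from 11^1; each line after the first costs one multiplication):

11^1 = 11
11^2 = (11^1)^2 = 11^2 = 121
11^4 = (11^2)^2 = 121^2 = 14641
11^5 = 11 * 11^4 = 11 * 14641 = 161051
11^10 = (11^5)^2 = 161051^2 = 25937424601
11^20 = (11^10)^2 = 25937424601^2 = 672749994932560009201

Result: 672749994932560009201
Multiplications needed: 5 (5 lines after 11^1)

11^20 = 672749994932560009201. Using exponentiation by squaring, this requires 5 multiplications. The key idea: if the exponent is even, square the half-power; if odd, multiply by the base once.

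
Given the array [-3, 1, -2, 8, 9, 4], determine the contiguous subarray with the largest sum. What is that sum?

Using Kadane's algorithm on [-3, 1, -2, 8, 9, 4]:

Scanning through the array:
Position 1 (value 1): max_ending_here = 1, max_so_far = 1
Position 2 (value -2): max_ending_here = -1, max_so_far = 1
Position 3 (value 8): max_ending_here = 8, max_so_far = 8
Position 4 (value 9): max_ending_here = 17, max_so_far = 17
Position 5 (value 4): max_ending_here = 21, max_so_far = 21

Maximum subarray: [8, 9, 4]
Maximum sum: 21

The maximum subarray is [8, 9, 4] with sum 21. This subarray runs from index 3 to index 5.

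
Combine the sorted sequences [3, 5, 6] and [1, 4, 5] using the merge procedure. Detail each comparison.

Merging process:

Compare 3 vs 1: take 1 from right. Merged: [1]
Compare 3 vs 4: take 3 from left. Merged: [1, 3]
Compare 5 vs 4: take 4 from right. Merged: [1, 3, 4]
Compare 5 vs 5: take 5 from left. Merged: [1, 3, 4, 5]
Compare 6 vs 5: take 5 from right. Merged: [1, 3, 4, 5, 5]
Append remaining from left: [6]. Merged: [1, 3, 4, 5, 5, 6]

Final merged array: [1, 3, 4, 5, 5, 6]
Total comparisons: 5

The merged array is [1, 3, 4, 5, 5, 6], requiring 5 comparisons. The merge step runs in O(n) time where n is the total number of elements.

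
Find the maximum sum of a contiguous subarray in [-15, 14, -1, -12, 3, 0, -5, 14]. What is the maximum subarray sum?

Using Kadane's algorithm on [-15, 14, -1, -12, 3, 0, -5, 14]:

Scanning through the array:
Position 1 (value 14): max_ending_here = 14, max_so_far = 14
Position 2 (value -1): max_ending_here = 13, max_so_far = 14
Position 3 (value -12): max_ending_here = 1, max_so_far = 14
Position 4 (value 3): max_ending_here = 4, max_so_far = 14
Position 5 (value 0): max_ending_here = 4, max_so_far = 14
Position 6 (value -5): max_ending_here = -1, max_so_far = 14
Position 7 (value 14): max_ending_here = 14, max_so_far = 14

Maximum subarray: [14]
Maximum sum: 14

The maximum subarray is [14] with sum 14. This subarray runs from index 1 to index 1.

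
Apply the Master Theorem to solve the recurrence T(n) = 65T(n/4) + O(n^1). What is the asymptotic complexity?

Master Theorem for T(n) = 65T(n/4) + O(n^1):

a = 65, b = 4, c = 1
log_b(a) = log_4(65) = 3.0112

Case 1: c = 1 < log_4(65) = 3.0112
T(n) = O(n^(log_4 65))

For T(n) = 65T(n/4) + O(n^1): log_4(65) = 3.0112. This is Case 1 of the Master Theorem (c < log_b(a), work dominated by leaves), giving O(n^(log_4 65)).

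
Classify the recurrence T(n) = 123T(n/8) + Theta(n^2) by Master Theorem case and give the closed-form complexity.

Master Theorem for T(n) = 123T(n/8) + O(n^2):

a = 123, b = 8, c = 2
log_b(a) = log_8(123) = 2.3142

Case 1: c = 2 < log_8(123) = 2.3142
T(n) = O(n^(log_8 123))

For T(n) = 123T(n/8) + O(n^2): log_8(123) = 2.3142. This is Case 1 of the Master Theorem (c < log_b(a), work dominated by leaves), giving O(n^(log_8 123)).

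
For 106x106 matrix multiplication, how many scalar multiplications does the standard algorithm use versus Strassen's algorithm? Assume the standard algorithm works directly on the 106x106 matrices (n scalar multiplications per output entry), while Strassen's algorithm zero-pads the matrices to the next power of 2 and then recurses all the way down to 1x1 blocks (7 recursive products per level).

Matrix multiplication for 106x106 matrices:

Strassen's algorithm requires power-of-2 dimensions. Pad 106x106 to 128x128 (next power of 2).

Standard algorithm: 106^3 = 1191016 multiplications
Strassen's algorithm: 7^(log2(128)) = 7^7 = 823543 multiplications
Savings: 1191016 - 823543 = 367473 multiplications

Standard: 1191016 multiplications (106^3). Strassen: 823543 multiplications (7^7, after padding to 128x128). Strassen reduces 8 recursive multiplications to 7 at each level.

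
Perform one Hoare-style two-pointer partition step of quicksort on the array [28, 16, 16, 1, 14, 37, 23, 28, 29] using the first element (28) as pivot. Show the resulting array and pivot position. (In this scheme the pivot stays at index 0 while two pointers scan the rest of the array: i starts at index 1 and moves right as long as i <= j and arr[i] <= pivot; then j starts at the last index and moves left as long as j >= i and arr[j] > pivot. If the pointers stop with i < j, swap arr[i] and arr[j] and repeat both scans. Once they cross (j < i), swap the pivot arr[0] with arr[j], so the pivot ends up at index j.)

Hoare-style two-pointer partition with pivot = 28:

Initial array: [28, 16, 16, 1, 14, 37, 23, 28, 29]

Pointers start at i = 1, j = 8.
i stops at index 5 (arr[5]=37 > 28), j stops at index 7 (arr[7]=28 <= 28): swap arr[5] and arr[7], array becomes [28, 16, 16, 1, 14, 28, 23, 37, 29]
i ends at 7, j ends at 6: the pointers have crossed (j < i), so scanning stops.

Swap pivot arr[0] with arr[6] to place pivot at position 6: [23, 16, 16, 1, 14, 28, 28, 37, 29]
Pivot position: 6

After partitioning with pivot 28, the array becomes [23, 16, 16, 1, 14, 28, 28, 37, 29]. The pivot is placed at index 6. All elements to the left of the pivot are <= 28, and all elements to the right are > 28.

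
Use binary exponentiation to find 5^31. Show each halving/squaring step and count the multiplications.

Computing 5^31 by squaring (build up from 5^1; each line after the first costs one multiplication):

5^1 = 5
5^2 = (5^1)^2 = 5^2 = 25
5^3 = 5 * 5^2 = 5 * 25 = 125
5^6 = (5^3)^2 = 125^2 = 15625
5^7 = 5 * 5^6 = 5 * 15625 = 78125
5^14 = (5^7)^2 = 78125^2 = 6103515625
5^15 = 5 * 5^14 = 5 * 6103515625 = 30517578125
5^30 = (5^15)^2 = 30517578125^2 = 931322574615478515625
5^31 = 5 * 5^30 = 5 * 931322574615478515625 = 4656612873077392578125

Result: 4656612873077392578125
Multiplications needed: 8 (8 lines after 5^1)

5^31 = 4656612873077392578125. Using exponentiation by squaring, this requires 8 multiplications. The key idea: if the exponent is even, square the half-power; if odd, multiply by the base once.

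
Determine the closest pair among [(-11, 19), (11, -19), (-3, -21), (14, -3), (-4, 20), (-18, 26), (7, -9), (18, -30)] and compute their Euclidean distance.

Computing all pairwise distances among 8 points:

d((-11, 19), (11, -19)) = 43.909
d((-11, 19), (-3, -21)) = 40.7922
d((-11, 19), (14, -3)) = 33.3017
d((-11, 19), (-4, 20)) = 7.0711 <-- minimum
d((-11, 19), (-18, 26)) = 9.8995
d((-11, 19), (7, -9)) = 33.2866
d((-11, 19), (18, -30)) = 56.9386
d((11, -19), (-3, -21)) = 14.1421
d((11, -19), (14, -3)) = 16.2788
d((11, -19), (-4, 20)) = 41.7852
d((11, -19), (-18, 26)) = 53.535
d((11, -19), (7, -9)) = 10.7703
d((11, -19), (18, -30)) = 13.0384
d((-3, -21), (14, -3)) = 24.7588
d((-3, -21), (-4, 20)) = 41.0122
d((-3, -21), (-18, 26)) = 49.3356
d((-3, -21), (7, -9)) = 15.6205
d((-3, -21), (18, -30)) = 22.8473
d((14, -3), (-4, 20)) = 29.2062
d((14, -3), (-18, 26)) = 43.1856
d((14, -3), (7, -9)) = 9.2195
d((14, -3), (18, -30)) = 27.2947
d((-4, 20), (-18, 26)) = 15.2315
d((-4, 20), (7, -9)) = 31.0161
d((-4, 20), (18, -30)) = 54.626
d((-18, 26), (7, -9)) = 43.0116
d((-18, 26), (18, -30)) = 66.5733
d((7, -9), (18, -30)) = 23.7065

Closest pair: (-11, 19) and (-4, 20) with distance 7.0711

The closest pair is (-11, 19) and (-4, 20) with Euclidean distance 7.0711. For 8 points, brute-force pairwise comparison is shown above. For large n, the divide-and-conquer algorithm (sort by x, recurse on halves, check the dividing strip) achieves O(n log n).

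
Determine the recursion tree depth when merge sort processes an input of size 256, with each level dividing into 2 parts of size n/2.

For divide and conquer with division factor 2:

Problem sizes at each level:
Level 0: 256
Level 1: 128
Level 2: 64
Level 3: 32
Level 4: 16
Level 5: 8
Level 6: 4
Level 7: 2
Level 8: 1

The root is level 0 and the size-1 base case is level 8 (the tree spans levels 0 through 8, i.e. 9 levels counting the root), so the depth is the number of divisions: log_2(256) = 8

The recursion tree depth is log_2(256) = 8. At each level, the problem size is divided by 2, so it takes 8 divisions to reduce to a base case of size 1. The algorithm makes 2 recursive calls at each level.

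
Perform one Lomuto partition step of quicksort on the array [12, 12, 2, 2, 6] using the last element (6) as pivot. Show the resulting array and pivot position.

Lomuto partition with pivot = 6:

Initial array: [12, 12, 2, 2, 6]

arr[0]=12 > 6: no swap
arr[1]=12 > 6: no swap
arr[2]=2 <= 6: swap with position 0, array becomes [2, 12, 12, 2, 6]
arr[3]=2 <= 6: swap with position 1, array becomes [2, 2, 12, 12, 6]

Place pivot at position 2: [2, 2, 6, 12, 12]
Pivot position: 2

After partitioning with pivot 6, the array becomes [2, 2, 6, 12, 12]. The pivot is placed at index 2. All elements to the left of the pivot are <= 6, and all elements to the right are > 6.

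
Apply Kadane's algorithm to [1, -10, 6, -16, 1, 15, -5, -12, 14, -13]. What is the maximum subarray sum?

Using Kadane's algorithm on [1, -10, 6, -16, 1, 15, -5, -12, 14, -13]:

Scanning through the array:
Position 1 (value -10): max_ending_here = -9, max_so_far = 1
Position 2 (value 6): max_ending_here = 6, max_so_far = 6
Position 3 (value -16): max_ending_here = -10, max_so_far = 6
Position 4 (value 1): max_ending_here = 1, max_so_far = 6
Position 5 (value 15): max_ending_here = 16, max_so_far = 16
Position 6 (value -5): max_ending_here = 11, max_so_far = 16
Position 7 (value -12): max_ending_here = -1, max_so_far = 16
Position 8 (value 14): max_ending_here = 14, max_so_far = 16
Position 9 (value -13): max_ending_here = 1, max_so_far = 16

Maximum subarray: [1, 15]
Maximum sum: 16

The maximum subarray is [1, 15] with sum 16. This subarray runs from index 4 to index 5.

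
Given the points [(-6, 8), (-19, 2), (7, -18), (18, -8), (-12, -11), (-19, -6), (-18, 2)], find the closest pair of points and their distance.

Computing all pairwise distances among 7 points:

d((-6, 8), (-19, 2)) = 14.3178
d((-6, 8), (7, -18)) = 29.0689
d((-6, 8), (18, -8)) = 28.8444
d((-6, 8), (-12, -11)) = 19.9249
d((-6, 8), (-19, -6)) = 19.105
d((-6, 8), (-18, 2)) = 13.4164
d((-19, 2), (7, -18)) = 32.8024
d((-19, 2), (18, -8)) = 38.3275
d((-19, 2), (-12, -11)) = 14.7648
d((-19, 2), (-19, -6)) = 8.0
d((-19, 2), (-18, 2)) = 1.0 <-- minimum
d((7, -18), (18, -8)) = 14.8661
d((7, -18), (-12, -11)) = 20.2485
d((7, -18), (-19, -6)) = 28.6356
d((7, -18), (-18, 2)) = 32.0156
d((18, -8), (-12, -11)) = 30.1496
d((18, -8), (-19, -6)) = 37.054
d((18, -8), (-18, 2)) = 37.3631
d((-12, -11), (-19, -6)) = 8.6023
d((-12, -11), (-18, 2)) = 14.3178
d((-19, -6), (-18, 2)) = 8.0623

Closest pair: (-19, 2) and (-18, 2) with distance 1.0

The closest pair is (-19, 2) and (-18, 2) with Euclidean distance 1.0. For 7 points, brute-force pairwise comparison is shown above. For large n, the divide-and-conquer algorithm (sort by x, recurse on halves, check the dividing strip) achieves O(n log n).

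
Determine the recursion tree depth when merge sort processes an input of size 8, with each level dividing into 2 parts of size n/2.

For divide and conquer with division factor 2:

Problem sizes at each level:
Level 0: 8
Level 1: 4
Level 2: 2
Level 3: 1

The root is level 0 and the size-1 base case is level 3 (the tree spans levels 0 through 3, i.e. 4 levels counting the root), so the depth is the number of divisions: log_2(8) = 3

The recursion tree depth is log_2(8) = 3. At each level, the problem size is divided by 2, so it takes 3 divisions to reduce to a base case of size 1. The algorithm makes 2 recursive calls at each level.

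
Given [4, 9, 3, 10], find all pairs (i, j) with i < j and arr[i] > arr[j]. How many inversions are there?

Finding inversions in [4, 9, 3, 10]:

(0, 2): arr[0]=4 > arr[2]=3
(1, 2): arr[1]=9 > arr[2]=3

Total inversions: 2

The array has 2 inversion(s): (0,2), (1,2). Each pair (i,j) satisfies i < j and arr[i] > arr[j].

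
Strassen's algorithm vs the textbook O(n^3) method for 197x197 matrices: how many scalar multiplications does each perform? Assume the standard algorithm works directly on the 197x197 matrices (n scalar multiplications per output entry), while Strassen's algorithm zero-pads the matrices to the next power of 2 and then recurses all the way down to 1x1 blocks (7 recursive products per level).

Matrix multiplication for 197x197 matrices:

Strassen's algorithm requires power-of-2 dimensions. Pad 197x197 to 256x256 (next power of 2).

Standard algorithm: 197^3 = 7645373 multiplications
Strassen's algorithm: 7^(log2(256)) = 7^8 = 5764801 multiplications
Savings: 7645373 - 5764801 = 1880572 multiplications

Standard: 7645373 multiplications (197^3). Strassen: 5764801 multiplications (7^8, after padding to 256x256). Strassen reduces 8 recursive multiplications to 7 at each level.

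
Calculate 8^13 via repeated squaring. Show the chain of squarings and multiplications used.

Computing 8^13 by squaring (build up from 8^1; each line after the first costs one multiplication):

8^1 = 8
8^2 = (8^1)^2 = 8^2 = 64
8^3 = 8 * 8^2 = 8 * 64 = 512
8^6 = (8^3)^2 = 512^2 = 262144
8^12 = (8^6)^2 = 262144^2 = 68719476736
8^13 = 8 * 8^12 = 8 * 68719476736 = 549755813888

Result: 549755813888
Multiplications needed: 5 (5 lines after 8^1)

8^13 = 549755813888. Using exponentiation by squaring, this requires 5 multiplications. The key idea: if the exponent is even, square the half-power; if odd, multiply by the base once.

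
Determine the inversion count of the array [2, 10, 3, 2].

Finding inversions in [2, 10, 3, 2]:

(1, 2): arr[1]=10 > arr[2]=3
(1, 3): arr[1]=10 > arr[3]=2
(2, 3): arr[2]=3 > arr[3]=2

Total inversions: 3

The array has 3 inversion(s): (1,2), (1,3), (2,3). Each pair (i,j) satisfies i < j and arr[i] > arr[j].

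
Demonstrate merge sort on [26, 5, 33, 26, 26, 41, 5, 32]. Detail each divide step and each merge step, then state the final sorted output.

Merge sort trace:

Split: [26, 5, 33, 26, 26, 41, 5, 32] -> [26, 5, 33, 26] and [26, 41, 5, 32]
  Split: [26, 5, 33, 26] -> [26, 5] and [33, 26]
    Split: [26, 5] -> [26] and [5]
    Merge: [26] + [5] -> [5, 26]
    Split: [33, 26] -> [33] and [26]
    Merge: [33] + [26] -> [26, 33]
  Merge: [5, 26] + [26, 33] -> [5, 26, 26, 33]
  Split: [26, 41, 5, 32] -> [26, 41] and [5, 32]
    Split: [26, 41] -> [26] and [41]
    Merge: [26] + [41] -> [26, 41]
    Split: [5, 32] -> [5] and [32]
    Merge: [5] + [32] -> [5, 32]
  Merge: [26, 41] + [5, 32] -> [5, 26, 32, 41]
Merge: [5, 26, 26, 33] + [5, 26, 32, 41] -> [5, 5, 26, 26, 26, 32, 33, 41]

Final sorted array: [5, 5, 26, 26, 26, 32, 33, 41]

The merge sort proceeds by recursively splitting the array and merging sorted halves.
After all merges, the sorted array is [5, 5, 26, 26, 26, 32, 33, 41].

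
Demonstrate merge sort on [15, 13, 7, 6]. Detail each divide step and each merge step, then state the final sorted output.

Merge sort trace:

Split: [15, 13, 7, 6] -> [15, 13] and [7, 6]
  Split: [15, 13] -> [15] and [13]
  Merge: [15] + [13] -> [13, 15]
  Split: [7, 6] -> [7] and [6]
  Merge: [7] + [6] -> [6, 7]
Merge: [13, 15] + [6, 7] -> [6, 7, 13, 15]

Final sorted array: [6, 7, 13, 15]

The merge sort proceeds by recursively splitting the array and merging sorted halves.
After all merges, the sorted array is [6, 7, 13, 15].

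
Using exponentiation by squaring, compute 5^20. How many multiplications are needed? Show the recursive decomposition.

Computing 5^20 by squaring (build up from 5^1; each line after the first costs one multiplication):

5^1 = 5
5^2 = (5^1)^2 = 5^2 = 25
5^4 = (5^2)^2 = 25^2 = 625
5^5 = 5 * 5^4 = 5 * 625 = 3125
5^10 = (5^5)^2 = 3125^2 = 9765625
5^20 = (5^10)^2 = 9765625^2 = 95367431640625

Result: 95367431640625
Multiplications needed: 5 (5 lines after 5^1)

5^20 = 95367431640625. Using exponentiation by squaring, this requires 5 multiplications. The key idea: if the exponent is even, square the half-power; if odd, multiply by the base once.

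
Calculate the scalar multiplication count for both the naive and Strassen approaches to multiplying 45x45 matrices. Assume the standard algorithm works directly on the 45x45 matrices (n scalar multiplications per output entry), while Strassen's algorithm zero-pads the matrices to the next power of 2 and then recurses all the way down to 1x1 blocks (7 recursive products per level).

Matrix multiplication for 45x45 matrices:

Strassen's algorithm requires power-of-2 dimensions. Pad 45x45 to 64x64 (next power of 2).

Standard algorithm: 45^3 = 91125 multiplications
Strassen's algorithm: 7^(log2(64)) = 7^6 = 117649 multiplications
Difference: 91125 - 117649 = -26524 (Strassen uses MORE here due to padding overhead — for small or just-over-power-of-2 n, padding can outweigh the per-level savings)

Standard: 91125 multiplications (45^3). Strassen: 117649 multiplications (7^6, after padding to 64x64). Strassen reduces 8 recursive multiplications to 7 at each level.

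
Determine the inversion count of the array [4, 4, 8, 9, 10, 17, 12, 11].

Finding inversions in [4, 4, 8, 9, 10, 17, 12, 11]:

(5, 6): arr[5]=17 > arr[6]=12
(5, 7): arr[5]=17 > arr[7]=11
(6, 7): arr[6]=12 > arr[7]=11

Total inversions: 3

The array has 3 inversion(s): (5,6), (5,7), (6,7). Each pair (i,j) satisfies i < j and arr[i] > arr[j].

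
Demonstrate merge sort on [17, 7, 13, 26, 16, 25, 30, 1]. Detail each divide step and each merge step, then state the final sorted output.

Merge sort trace:

Split: [17, 7, 13, 26, 16, 25, 30, 1] -> [17, 7, 13, 26] and [16, 25, 30, 1]
  Split: [17, 7, 13, 26] -> [17, 7] and [13, 26]
    Split: [17, 7] -> [17] and [7]
    Merge: [17] + [7] -> [7, 17]
    Split: [13, 26] -> [13] and [26]
    Merge: [13] + [26] -> [13, 26]
  Merge: [7, 17] + [13, 26] -> [7, 13, 17, 26]
  Split: [16, 25, 30, 1] -> [16, 25] and [30, 1]
    Split: [16, 25] -> [16] and [25]
    Merge: [16] + [25] -> [16, 25]
    Split: [30, 1] -> [30] and [1]
    Merge: [30] + [1] -> [1, 30]
  Merge: [16, 25] + [1, 30] -> [1, 16, 25, 30]
Merge: [7, 13, 17, 26] + [1, 16, 25, 30] -> [1, 7, 13, 16, 17, 25, 26, 30]

Final sorted array: [1, 7, 13, 16, 17, 25, 26, 30]

The merge sort proceeds by recursively splitting the array and merging sorted halves.
After all merges, the sorted array is [1, 7, 13, 16, 17, 25, 26, 30].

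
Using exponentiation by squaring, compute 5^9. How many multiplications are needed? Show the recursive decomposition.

Computing 5^9 by squaring (build up from 5^1; each line after the first costs one multiplication):

5^1 = 5
5^2 = (5^1)^2 = 5^2 = 25
5^4 = (5^2)^2 = 25^2 = 625
5^8 = (5^4)^2 = 625^2 = 390625
5^9 = 5 * 5^8 = 5 * 390625 = 1953125

Result: 1953125
Multiplications needed: 4 (4 lines after 5^1)

5^9 = 1953125. Using exponentiation by squaring, this requires 4 multiplications. The key idea: if the exponent is even, square the half-power; if odd, multiply by the base once.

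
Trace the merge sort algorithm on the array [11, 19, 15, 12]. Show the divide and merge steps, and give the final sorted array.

Merge sort trace:

Split: [11, 19, 15, 12] -> [11, 19] and [15, 12]
  Split: [11, 19] -> [11] and [19]
  Merge: [11] + [19] -> [11, 19]
  Split: [15, 12] -> [15] and [12]
  Merge: [15] + [12] -> [12, 15]
Merge: [11, 19] + [12, 15] -> [11, 12, 15, 19]

Final sorted array: [11, 12, 15, 19]

The merge sort proceeds by recursively splitting the array and merging sorted halves.
After all merges, the sorted array is [11, 12, 15, 19].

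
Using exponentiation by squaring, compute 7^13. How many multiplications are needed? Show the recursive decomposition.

Computing 7^13 by squaring (build up from 7^1; each line after the first costs one multiplication):

7^1 = 7
7^2 = (7^1)^2 = 7^2 = 49
7^3 = 7 * 7^2 = 7 * 49 = 343
7^6 = (7^3)^2 = 343^2 = 117649
7^12 = (7^6)^2 = 117649^2 = 13841287201
7^13 = 7 * 7^12 = 7 * 13841287201 = 96889010407

Result: 96889010407
Multiplications needed: 5 (5 lines after 7^1)

7^13 = 96889010407. Using exponentiation by squaring, this requires 5 multiplications. The key idea: if the exponent is even, square the half-power; if odd, multiply by the base once.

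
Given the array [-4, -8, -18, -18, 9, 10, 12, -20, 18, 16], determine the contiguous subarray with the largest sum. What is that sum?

Using Kadane's algorithm on [-4, -8, -18, -18, 9, 10, 12, -20, 18, 16]:

Scanning through the array:
Position 1 (value -8): max_ending_here = -8, max_so_far = -4
Position 2 (value -18): max_ending_here = -18, max_so_far = -4
Position 3 (value -18): max_ending_here = -18, max_so_far = -4
Position 4 (value 9): max_ending_here = 9, max_so_far = 9
Position 5 (value 10): max_ending_here = 19, max_so_far = 19
Position 6 (value 12): max_ending_here = 31, max_so_far = 31
Position 7 (value -20): max_ending_here = 11, max_so_far = 31
Position 8 (value 18): max_ending_here = 29, max_so_far = 31
Position 9 (value 16): max_ending_here = 45, max_so_far = 45

Maximum subarray: [9, 10, 12, -20, 18, 16]
Maximum sum: 45

The maximum subarray is [9, 10, 12, -20, 18, 16] with sum 45. This subarray runs from index 4 to index 9.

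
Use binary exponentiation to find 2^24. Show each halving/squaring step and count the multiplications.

Computing 2^24 by squaring (build up from 2^1; each line after the first costs one multiplication):

2^1 = 2
2^2 = (2^1)^2 = 2^2 = 4
2^3 = 2 * 2^2 = 2 * 4 = 8
2^6 = (2^3)^2 = 8^2 = 64
2^12 = (2^6)^2 = 64^2 = 4096
2^24 = (2^12)^2 = 4096^2 = 16777216

Result: 16777216
Multiplications needed: 5 (5 lines after 2^1)

2^24 = 16777216. Using exponentiation by squaring, this requires 5 multiplications. The key idea: if the exponent is even, square the half-power; if odd, multiply by the base once.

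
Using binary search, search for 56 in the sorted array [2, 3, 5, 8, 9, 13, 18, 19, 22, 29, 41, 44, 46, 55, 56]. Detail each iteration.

Binary search for 56 in [2, 3, 5, 8, 9, 13, 18, 19, 22, 29, 41, 44, 46, 55, 56]:

lo=0, hi=14, mid=7, arr[mid]=19 -> 19 < 56, search right half
lo=8, hi=14, mid=11, arr[mid]=44 -> 44 < 56, search right half
lo=12, hi=14, mid=13, arr[mid]=55 -> 55 < 56, search right half
lo=14, hi=14, mid=14, arr[mid]=56 -> Found target at index 14!

Binary search finds 56 at index 14 after 4 comparisons. The search repeatedly halves the search space by comparing with the middle element.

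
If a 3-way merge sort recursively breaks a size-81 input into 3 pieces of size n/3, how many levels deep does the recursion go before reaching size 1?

For divide and conquer with division factor 3:

Problem sizes at each level:
Level 0: 81
Level 1: 27
Level 2: 9
Level 3: 3
Level 4: 1

The root is level 0 and the size-1 base case is level 4 (the tree spans levels 0 through 4, i.e. 5 levels counting the root), so the depth is the number of divisions: log_3(81) = 4

The recursion tree depth is log_3(81) = 4. At each level, the problem size is divided by 3, so it takes 4 divisions to reduce to a base case of size 1. The algorithm makes 3 recursive calls at each level.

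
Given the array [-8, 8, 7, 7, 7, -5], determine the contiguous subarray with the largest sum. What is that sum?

Using Kadane's algorithm on [-8, 8, 7, 7, 7, -5]:

Scanning through the array:
Position 1 (value 8): max_ending_here = 8, max_so_far = 8
Position 2 (value 7): max_ending_here = 15, max_so_far = 15
Position 3 (value 7): max_ending_here = 22, max_so_far = 22
Position 4 (value 7): max_ending_here = 29, max_so_far = 29
Position 5 (value -5): max_ending_here = 24, max_so_far = 29

Maximum subarray: [8, 7, 7, 7]
Maximum sum: 29

The maximum subarray is [8, 7, 7, 7] with sum 29. This subarray runs from index 1 to index 4.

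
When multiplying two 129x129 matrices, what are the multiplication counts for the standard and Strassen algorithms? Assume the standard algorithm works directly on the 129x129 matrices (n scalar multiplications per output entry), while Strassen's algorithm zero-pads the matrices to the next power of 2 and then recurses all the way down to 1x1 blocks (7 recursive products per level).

Matrix multiplication for 129x129 matrices:

Strassen's algorithm requires power-of-2 dimensions. Pad 129x129 to 256x256 (next power of 2).

Standard algorithm: 129^3 = 2146689 multiplications
Strassen's algorithm: 7^(log2(256)) = 7^8 = 5764801 multiplications
Difference: 2146689 - 5764801 = -3618112 (Strassen uses MORE here due to padding overhead — for small or just-over-power-of-2 n, padding can outweigh the per-level savings)

Standard: 2146689 multiplications (129^3). Strassen: 5764801 multiplications (7^8, after padding to 256x256). Strassen reduces 8 recursive multiplications to 7 at each level.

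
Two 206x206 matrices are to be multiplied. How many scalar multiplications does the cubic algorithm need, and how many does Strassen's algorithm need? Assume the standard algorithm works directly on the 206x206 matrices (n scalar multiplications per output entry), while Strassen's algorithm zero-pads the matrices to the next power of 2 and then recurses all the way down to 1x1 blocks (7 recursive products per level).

Matrix multiplication for 206x206 matrices:

Strassen's algorithm requires power-of-2 dimensions. Pad 206x206 to 256x256 (next power of 2).

Standard algorithm: 206^3 = 8741816 multiplications
Strassen's algorithm: 7^(log2(256)) = 7^8 = 5764801 multiplications
Savings: 8741816 - 5764801 = 2977015 multiplications

Standard: 8741816 multiplications (206^3). Strassen: 5764801 multiplications (7^8, after padding to 256x256). Strassen reduces 8 recursive multiplications to 7 at each level.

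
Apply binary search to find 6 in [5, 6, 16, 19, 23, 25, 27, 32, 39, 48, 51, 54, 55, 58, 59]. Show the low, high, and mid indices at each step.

Binary search for 6 in [5, 6, 16, 19, 23, 25, 27, 32, 39, 48, 51, 54, 55, 58, 59]:

lo=0, hi=14, mid=7, arr[mid]=32 -> 32 > 6, search left half
lo=0, hi=6, mid=3, arr[mid]=19 -> 19 > 6, search left half
lo=0, hi=2, mid=1, arr[mid]=6 -> Found target at index 1!

Binary search finds 6 at index 1 after 3 comparisons. The search repeatedly halves the search space by comparing with the middle element.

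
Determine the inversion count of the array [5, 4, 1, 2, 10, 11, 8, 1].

Finding inversions in [5, 4, 1, 2, 10, 11, 8, 1]:

(0, 1): arr[0]=5 > arr[1]=4
(0, 2): arr[0]=5 > arr[2]=1
(0, 3): arr[0]=5 > arr[3]=2
(0, 7): arr[0]=5 > arr[7]=1
(1, 2): arr[1]=4 > arr[2]=1
(1, 3): arr[1]=4 > arr[3]=2
(1, 7): arr[1]=4 > arr[7]=1
(3, 7): arr[3]=2 > arr[7]=1
(4, 6): arr[4]=10 > arr[6]=8
(4, 7): arr[4]=10 > arr[7]=1
(5, 6): arr[5]=11 > arr[6]=8
(5, 7): arr[5]=11 > arr[7]=1
(6, 7): arr[6]=8 > arr[7]=1

Total inversions: 13

The array has 13 inversion(s): (0,1), (0,2), (0,3), (0,7), (1,2), (1,3), (1,7), (3,7), (4,6), (4,7), (5,6), (5,7), (6,7). Each pair (i,j) satisfies i < j and arr[i] > arr[j].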